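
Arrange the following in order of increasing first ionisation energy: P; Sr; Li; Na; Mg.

Na, Li, Sr, Mg, P

Li is in period 2, group 1; Na is in period 3, group 1; Mg is in period 3, group 2; P is in period 3, group 15; Sr is in period 5, group 2.
IE₁ increases left→right with effective nuclear charge and decreases top→bottom as the valence shell moves farther out.
Here both period and group differ, so the two effects have to be weighed against each other.
Li > Na: they share group 1; the group trend gives Li the larger value.
Sr > Li: period and group pull opposite ways; the across-period shift dominates (550 vs 520 kJ/mol).
Mg > Sr: they share group 2; the group trend gives Mg the larger value.
P > Mg: P lies to the right of Mg in period 3, so the across-period effect alone puts P higher.
Approximate values (kJ/mol): Li 520, Na 496, Mg 738, P 1012, Sr 550.
So from lowest to highest: Na < Li < Sr < Mg < P.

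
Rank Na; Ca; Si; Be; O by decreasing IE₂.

Consider each +1 ion: Na⁺ is the bare [Ne] core; Ca⁺ still has 1 valence electron; Si⁺ still has 3 valence electrons; Be⁺ still has 1 valence electron; O⁺ still has 5 valence electrons.
Pulling an electron out of a noble-gas core costs far more than removing a remaining valence electron, so Na sits at the high end of IE_2.
Valence configurations: Ca⁺ [Ar]4s¹, Si⁺ [Ne]3s²3p¹, Be⁺ [He]2s¹, O⁺ [He]2s²2p³.
Tabulated IE_2 (kJ/mol): Na 4562, Ca 1145, Si 1577, Be 1757, O 3388.
Overall IE_2 order: Ca < Si < Be < O < Na.

Na > O > Be > Si > Ca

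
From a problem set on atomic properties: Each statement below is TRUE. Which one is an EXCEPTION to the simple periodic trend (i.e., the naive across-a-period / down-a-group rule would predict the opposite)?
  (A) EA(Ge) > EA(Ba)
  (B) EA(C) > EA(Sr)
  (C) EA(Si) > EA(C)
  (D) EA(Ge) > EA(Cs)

The general trend: electron affinity increases across a period and decreases down a group.
(A) Ge (period 4, group 14) vs Ba (period 6, group 2): the stated order agrees with the simple trend.
(B) C (period 2, group 14) vs Sr (period 5, group 2): the stated order agrees with the simple trend.
(C) Si (period 3, group 14) vs C (period 2, group 14): the stated order contradicts the simple trend.
(D) Ge (period 4, group 14) vs Cs (period 6, group 1): the stated order agrees with the simple trend.
The exception is (C): Si's larger, more diffuse 3p orbitals accept an added electron slightly more readily than C's compact 2p.

(C)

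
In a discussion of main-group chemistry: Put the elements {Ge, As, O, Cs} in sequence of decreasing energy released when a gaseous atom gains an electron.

O is in period 2, group 16; Ge is in period 4, group 14; As is in period 4, group 15; Cs is in period 6, group 1.
EA tends to increase across a period and decrease down a group, though the pattern is less regular than for IE or radius.
Here both period and group differ, so the two effects have to be weighed against each other.
As > Cs: relative to Cs, both the across-period and down-group shifts push As's electron affinity up.
Ge > As: this pair runs against the simple trend — see the exception note.
O > Ge: relative to Ge, both the across-period and down-group shifts push O's electron affinity up.
Note the exception: Ge has a higher electron affinity than As, contrary to the simple trend — adding an electron to As's half-filled 4p³ is unfavourable, so Ge (4p²) has the more exothermic EA.
Approximate values (kJ/mol): O 141, Ge 119, As 78, Cs 46.
So from highest to lowest: O > Ge > As > Cs.

O > Ge > As > Cs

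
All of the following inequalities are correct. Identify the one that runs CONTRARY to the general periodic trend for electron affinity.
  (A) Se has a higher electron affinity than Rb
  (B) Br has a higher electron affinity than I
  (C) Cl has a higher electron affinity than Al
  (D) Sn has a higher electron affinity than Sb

(D)

The general trend: electron affinity increases across a period and decreases down a group.
(A) Se (period 4, group 16) vs Rb (period 5, group 1): the stated order agrees with the simple trend.
(B) Br (period 4, group 17) vs I (period 5, group 17): the stated order agrees with the simple trend.
(C) Cl (period 3, group 17) vs Al (period 3, group 13): the stated order agrees with the simple trend.
(D) Sn (period 5, group 14) vs Sb (period 5, group 15): the stated order contradicts the simple trend.
The exception is (D): adding an electron to Sb's half-filled 5p³ is unfavourable, so Sn has the more exothermic EA.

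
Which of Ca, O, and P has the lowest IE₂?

Ca

Consider each +1 ion: Ca⁺ still has 1 valence electron; O⁺ still has 5 valence electrons; P⁺ still has 4 valence electrons.
All are still removing valence electrons, so compare the +1 ions as you would atoms: IE_2 generally rises across a period (higher Z_eff) and falls down a group (larger shell), subject to the usual subshell exceptions.
Valence configurations: Ca⁺ [Ar]4s¹, O⁺ [He]2s²2p³, P⁺ [Ne]3s²3p².
Approximate IE_2 values (kJ/mol): Ca 1145, O 3388, P 1907.
So the second ionization energies run Ca < P < O.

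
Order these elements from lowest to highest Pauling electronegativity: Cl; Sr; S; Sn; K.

K < Sr < Sn < S < Cl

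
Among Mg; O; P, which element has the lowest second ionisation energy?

Mg

The second ionization energy removes an electron from the +1 ion. For each element: Mg⁺ still has 1 valence electron; O⁺ still has 5 valence electrons; P⁺ still has 4 valence electrons.
All are still removing valence electrons, so compare the +1 ions as you would atoms: IE_2 generally rises across a period (higher Z_eff) and falls down a group (larger shell), subject to the usual subshell exceptions.
Valence configurations: Mg⁺ [Ne]3s¹, O⁺ [He]2s²2p³, P⁺ [Ne]3s²3p².
Approximate IE_2 values (kJ/mol): Mg 1451, O 3388, P 1907.
Hence IE_2: Mg < P < O.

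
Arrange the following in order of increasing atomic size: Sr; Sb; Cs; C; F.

F < C < Sb < Sr < Cs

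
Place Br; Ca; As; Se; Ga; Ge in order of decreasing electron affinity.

Br > Se > Ge > As > Ga > Ca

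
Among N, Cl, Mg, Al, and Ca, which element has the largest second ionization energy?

N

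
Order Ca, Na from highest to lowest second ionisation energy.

After 1 electron has been removed, what remains? Ca⁺ still has 1 valence electron; Na⁺ is the bare [Ne] core.
Breaking into a closed-shell core is much more expensive than removing a leftover valence electron — Na has the largest IE_2 here.
Tabulated IE_2 (kJ/mol): Ca 1145, Na 4562.
Putting it together, IE_2: Ca < Na.

Na, Ca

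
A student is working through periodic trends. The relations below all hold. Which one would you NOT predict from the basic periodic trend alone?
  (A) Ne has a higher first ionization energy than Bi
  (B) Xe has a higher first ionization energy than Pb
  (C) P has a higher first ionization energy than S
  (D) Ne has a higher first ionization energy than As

The general trend: first ionization energy increases across a period and decreases down a group.
(A) Ne (period 2, group 18) vs Bi (period 6, group 15): the stated order agrees with the simple trend.
(B) Xe (period 5, group 18) vs Pb (period 6, group 14): the stated order agrees with the simple trend.
(C) P (period 3, group 15) vs S (period 3, group 16): the stated order contradicts the simple trend.
(D) Ne (period 2, group 18) vs As (period 4, group 15): the stated order agrees with the simple trend.
The exception is (C): S (3p⁴) ionizes more easily than half-filled P (3p³) because the paired 3p electron in S is pushed out by e⁻–e⁻ repulsion.

(C)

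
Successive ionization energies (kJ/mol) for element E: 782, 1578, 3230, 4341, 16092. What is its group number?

Group 14

Look for the largest jump between consecutive ionization energies: IE5/IE4 ≈ 3.7, far larger than any earlier ratio.
That jump marks the point where a core electron is being removed. So the atom has 4 valence electrons.
A main-group element with 4 valence electrons is in group 14.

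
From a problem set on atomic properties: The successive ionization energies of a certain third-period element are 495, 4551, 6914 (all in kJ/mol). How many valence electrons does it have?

Look for the largest jump between consecutive ionization energies: IE2/IE1 ≈ 9.2, far larger than any earlier ratio.
That jump marks the point where a core electron is being removed. So the atom has 1 valence electron.

1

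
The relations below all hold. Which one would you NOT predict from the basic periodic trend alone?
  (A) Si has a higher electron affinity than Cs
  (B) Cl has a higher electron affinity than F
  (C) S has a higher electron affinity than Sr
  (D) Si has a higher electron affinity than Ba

(B)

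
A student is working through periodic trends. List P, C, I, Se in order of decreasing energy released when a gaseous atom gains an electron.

I > Se > C > P

Atoms with high Z_eff and room in the valence shell (especially the halogens) have the most exothermic electron affinities.
These sit on a diagonal, where the across-period and down-group effects partly cancel.
C > P: period and group pull opposite ways; the down-group shift dominates (122 vs 72 kJ/mol).
Se > C: period and group pull opposite ways; the across-period shift dominates (195 vs 122 kJ/mol).
I > Se: the two effects oppose for this pair; the across-period effect wins (295 vs 195 kJ/mol).
Tabulated electron affinity (kJ/mol): C 122, P 72, Se 195, I 295.
So from highest to lowest: I > Se > C > P.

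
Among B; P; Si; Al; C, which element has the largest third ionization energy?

After 2 electrons have been removed, what remains? B²⁺ still has 1 valence electron; P²⁺ still has 3 valence electrons; Si²⁺ still has 2 valence electrons; Al²⁺ still has 1 valence electron; C²⁺ still has 2 valence electrons.
All are still removing valence electrons, so compare the +2 ions as you would atoms: IE_3 generally rises across a period (higher Z_eff) and falls down a group (larger shell), subject to the usual subshell exceptions.
Valence configurations: B²⁺ [He]2s¹, P²⁺ [Ne]3s²3p¹, Si²⁺ [Ne]3s², Al²⁺ [Ne]3s¹, C²⁺ [He]2s².
P²⁺ loses a lone 3p electron whereas Si²⁺ must break into a filled 3s² pair, so IE_3(Si) > IE_3(P) even though P has the higher nuclear charge.
Approximate IE_3 values (kJ/mol): B 3660, P 2914, Si 3232, Al 2745, C 4620.
Putting it together, IE_3: Al < P < Si < B < C.

C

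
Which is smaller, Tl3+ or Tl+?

Tl3+

Both ions have Z = 81 protons, but Tl3+ has lost more electrons, so its remaining electrons feel a larger effective nuclear charge per electron and are pulled in more tightly.
Higher positive charge → smaller ion, so Tl+ > Tl3+.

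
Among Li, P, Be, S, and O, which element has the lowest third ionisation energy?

The third ionization energy removes an electron from the +2 ion. For each element: Li²⁺ is already 1 electron into the core; P²⁺ still has 3 valence electrons; Be²⁺ is the bare [He] core; S²⁺ still has 4 valence electrons; O²⁺ still has 4 valence electrons.
Core electrons are held far more tightly than valence electrons, so Li and Be top the IE_3 order.
Valence configurations: P²⁺ [Ne]3s²3p¹, S²⁺ [Ne]3s²3p², O²⁺ [He]2s²2p².
Approximate IE_3 values (kJ/mol): Li 11815, P 2914, Be 14849, S 3357, O 5300.
Hence IE_3: P < S < O < Li < Be.

P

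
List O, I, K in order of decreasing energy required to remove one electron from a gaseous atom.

O, I, K

Removing the outermost electron gets harder across a period and easier down a group.
Neither a single period nor a single group — weigh both effects.
I > K: period and group pull opposite ways; the across-period shift dominates (1008 vs 419 kJ/mol).
O > I: the two effects oppose for this pair; the down-group effect wins (1314 vs 1008 kJ/mol).
For reference (kJ/mol): O 1314, K 419, I 1008.
So from highest to lowest: O > I > K.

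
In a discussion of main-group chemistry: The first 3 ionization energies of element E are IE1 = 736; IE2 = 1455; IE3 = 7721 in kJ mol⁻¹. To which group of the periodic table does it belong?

Group 2

Look for the largest jump between consecutive ionization energies: IE3/IE2 ≈ 5.3, far larger than any earlier ratio.
That jump marks the point where a core electron is being removed. So the atom has 2 valence electrons.
A main-group element with 2 valence electrons is in group 2.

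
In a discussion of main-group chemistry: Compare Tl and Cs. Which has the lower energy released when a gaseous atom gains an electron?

Cs is in period 6, group 1; Tl is in period 6, group 13.
Adding an electron releases more energy for atoms nearer the top right (short of the noble gases).
All lie in period 6; the across-period trend (electron affinity increases left to right) applies, with the exception below.
Note the exception: Cs has a higher electron affinity than Tl, contrary to the simple trend — Tl's ns²np¹ configuration gives only a small electron affinity — the sparsely filled np subshell binds an added electron weakly.
Tabulated electron affinity (kJ/mol): Cs 46, Tl 19.
So Tl has the lower energy released when a gaseous atom gains an electron (Tl < Cs).

Tl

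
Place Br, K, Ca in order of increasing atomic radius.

Br < Ca < K

Radius decreases left→right (rising Z_eff, same n) and increases top→bottom (higher n).
All lie in period 4, so atomic radius increases right to left.
So from smallest to largest: Br < Ca < K.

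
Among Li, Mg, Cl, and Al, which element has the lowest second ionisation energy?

Mg

IE_2 is the cost of taking one more electron from the +1 cation: Li⁺ is the bare [He] core; Mg⁺ still has 1 valence electron; Cl⁺ still has 6 valence electrons; Al⁺ still has 2 valence electrons.
Core electrons are held far more tightly than valence electrons, so Li tops the IE_2 order.
Valence configurations: Mg⁺ [Ne]3s¹, Cl⁺ [Ne]3s²3p⁴, Al⁺ [Ne]3s².
Tabulated IE_2 (kJ/mol): Li 7298, Mg 1451, Cl 2298, Al 1817.
So the second ionization energies run Mg < Al < Cl < Li.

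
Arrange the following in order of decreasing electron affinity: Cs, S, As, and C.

S > C > As > Cs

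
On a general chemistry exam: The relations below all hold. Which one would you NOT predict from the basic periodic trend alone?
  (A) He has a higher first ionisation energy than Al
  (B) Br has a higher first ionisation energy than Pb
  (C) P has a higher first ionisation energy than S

The general trend: first ionisation energy increases across a period and decreases down a group.
(A) He (period 1, group 18) vs Al (period 3, group 13): the stated order agrees with the simple trend.
(B) Br (period 4, group 17) vs Pb (period 6, group 14): the stated order agrees with the simple trend.
(C) P (period 3, group 15) vs S (period 3, group 16): the stated order contradicts the simple trend.
The exception is (C): S (3p⁴) ionizes more easily than half-filled P (3p³) because the paired 3p electron in S is pushed out by e⁻–e⁻ repulsion.

(C)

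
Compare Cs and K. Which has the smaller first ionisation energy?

Cs

IE₁ increases left→right with effective nuclear charge and decreases top→bottom as the valence shell moves farther out.
All are in group 1, so first ionization energy increases up the group.
So Cs has the smaller first ionisation energy (Cs < K).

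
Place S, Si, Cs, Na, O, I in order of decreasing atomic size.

Cs > Na > I > Si > S > O

O is in period 2, group 16; Na is in period 3, group 1; Si is in period 3, group 14; S is in period 3, group 16; I is in period 5, group 17; Cs is in period 6, group 1.
Atomic radius shrinks across a period as nuclear charge pulls the same shell inward, and grows down a group as new shells are added.
These span different periods and groups, so the two trends combine.
S > O: they share group 16; the group trend gives S the larger value.
Si > S: both are in period 3; the period trend gives Si the larger value.
I > Si: the two effects oppose for this pair; the down-group effect wins (133 vs 116 pm).
Na > I: period and group pull opposite ways; the across-period shift dominates (155 vs 133 pm).
Cs > Na: Cs sits below Na in group 1, so the down-group effect alone puts Cs larger.
For reference (pm): O 63, Na 155, Si 116, S 103, I 133, Cs 232.
So from largest to smallest: Cs > Na > I > Si > S > O.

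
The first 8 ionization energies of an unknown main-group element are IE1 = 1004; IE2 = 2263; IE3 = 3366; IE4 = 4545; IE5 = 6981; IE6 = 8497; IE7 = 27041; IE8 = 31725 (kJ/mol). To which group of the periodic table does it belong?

Look for the largest jump between consecutive ionization energies: IE7/IE6 ≈ 3.2, far larger than any earlier ratio.
That jump marks the point where a core electron is being removed. So the atom has 6 valence electrons.
A main-group element with 6 valence electrons is in group 16.

Group 16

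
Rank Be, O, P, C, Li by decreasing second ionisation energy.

After 1 electron has been removed, what remains? Be⁺ still has 1 valence electron; O⁺ still has 5 valence electrons; P⁺ still has 4 valence electrons; C⁺ still has 3 valence electrons; Li⁺ is the bare [He] core.
Breaking into a closed-shell core is much more expensive than removing a leftover valence electron — Li has the largest IE_2 here.
Valence configurations: Be⁺ [He]2s¹, O⁺ [He]2s²2p³, P⁺ [Ne]3s²3p², C⁺ [He]2s²2p¹.
Tabulated IE_2 (kJ/mol): Be 1757, O 3388, P 1907, C 2353, Li 7298.
Overall IE_2 order: Be < P < C < O < Li.

Li, O, C, P, Be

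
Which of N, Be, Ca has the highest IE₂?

N

The second ionization energy removes an electron from the +1 ion. For each element: N⁺ still has 4 valence electrons; Be⁺ still has 1 valence electron; Ca⁺ still has 1 valence electron.
All are still removing valence electrons, so compare the +1 ions as you would atoms: IE_2 generally rises across a period (higher Z_eff) and falls down a group (larger shell), subject to the usual subshell exceptions.
Valence configurations: N⁺ [He]2s²2p², Be⁺ [He]2s¹, Ca⁺ [Ar]4s¹.
Tabulated IE_2 (kJ/mol): N 2856, Be 1757, Ca 1145.
So the second ionization energies run Ca < Be < N.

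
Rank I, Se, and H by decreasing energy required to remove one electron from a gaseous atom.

H > I > Se

Across a period the outer electron is held more tightly (higher IE₁); down a group it sits in a higher shell, more shielded, and comes off more easily.
Here both period and group differ, so the two effects have to be weighed against each other.
I > Se: the two effects oppose for this pair; the across-period effect wins (1008 vs 941 kJ/mol).
H > I: period and group pull opposite ways; the down-group shift dominates (1312 vs 1008 kJ/mol).
For reference (kJ/mol): H 1312, Se 941, I 1008.
So from highest to lowest: H > I > Se.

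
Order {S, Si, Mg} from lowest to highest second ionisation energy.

Consider each +1 ion: S⁺ still has 5 valence electrons; Si⁺ still has 3 valence electrons; Mg⁺ still has 1 valence electron.
All are still removing valence electrons, so compare the +1 ions as you would atoms: IE_2 generally rises across a period (higher Z_eff) and falls down a group (larger shell), subject to the usual subshell exceptions.
Valence configurations: S⁺ [Ne]3s²3p³, Si⁺ [Ne]3s²3p¹, Mg⁺ [Ne]3s¹.
Approximate IE_2 values (kJ/mol): S 2252, Si 1577, Mg 1451.
Putting it together, IE_2: Mg < Si < S.

Mg, Si, S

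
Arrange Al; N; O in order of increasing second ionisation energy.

The second ionization energy removes an electron from the +1 ion. For each element: Al⁺ still has 2 valence electrons; N⁺ still has 4 valence electrons; O⁺ still has 5 valence electrons.
All are still removing valence electrons, so compare the +1 ions as you would atoms: IE_2 generally rises across a period (higher Z_eff) and falls down a group (larger shell), subject to the usual subshell exceptions.
Valence configurations: Al⁺ [Ne]3s², N⁺ [He]2s²2p², O⁺ [He]2s²2p³.
Tabulated IE_2 (kJ/mol): Al 1817, N 2856, O 3388.
So the second ionization energies run Al < N < O.

Al, N, O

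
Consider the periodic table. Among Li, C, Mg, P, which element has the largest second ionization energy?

Li

Consider each +1 ion: Li⁺ is the bare [He] core; C⁺ still has 3 valence electrons; Mg⁺ still has 1 valence electron; P⁺ still has 4 valence electrons.
Core electrons are held far more tightly than valence electrons, so Li tops the IE_2 order.
Valence configurations: C⁺ [He]2s²2p¹, Mg⁺ [Ne]3s¹, P⁺ [Ne]3s²3p².
Tabulated IE_2 (kJ/mol): Li 7298, C 2353, Mg 1451, P 1907.
So the second ionization energies run Mg < P < C < Li.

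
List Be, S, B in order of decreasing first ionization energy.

S > Be > B

Be is in period 2, group 2; B is in period 2, group 13; S is in period 3, group 16.
IE₁ increases left→right with effective nuclear charge and decreases top→bottom as the valence shell moves farther out.
Neither a single period nor a single group — weigh both effects.
Be > B: this pair runs against the simple trend — see the exception note.
S > Be: the two effects oppose for this pair; the across-period effect wins (1000 vs 900 kJ/mol).
Note the exception: Be has a higher first ionization energy than B, contrary to the simple trend — removing B's lone 2p electron is easier than breaking Be's filled 2s².
For reference (kJ/mol): Be 900, B 801, S 1000.
So from highest to lowest: S > Be > B.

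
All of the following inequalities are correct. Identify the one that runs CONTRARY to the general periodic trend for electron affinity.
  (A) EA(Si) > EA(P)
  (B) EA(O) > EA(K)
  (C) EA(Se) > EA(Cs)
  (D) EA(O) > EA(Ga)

(A)

The general trend: electron affinity increases across a period and decreases down a group.
(A) Si (period 3, group 14) vs P (period 3, group 15): the stated order contradicts the simple trend.
(B) O (period 2, group 16) vs K (period 4, group 1): the stated order agrees with the simple trend.
(C) Se (period 4, group 16) vs Cs (period 6, group 1): the stated order agrees with the simple trend.
(D) O (period 2, group 16) vs Ga (period 4, group 13): the stated order agrees with the simple trend.
The exception is (A): adding an electron to P's half-filled 3p³ is unfavourable, so Si (3p²) has the more exothermic EA.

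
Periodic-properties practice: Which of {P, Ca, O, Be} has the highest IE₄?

Be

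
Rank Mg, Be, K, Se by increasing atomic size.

Be is in period 2, group 2; Mg is in period 3, group 2; K is in period 4, group 1; Se is in period 4, group 16.
Across a period the added protons contract the valence shell; down a group each new principal shell makes the atom larger.
Here both period and group differ, so the two effects have to be weighed against each other.
Se > Be: the two effects oppose for this pair; the down-group effect wins (116 vs 102 pm).
Mg > Se: period and group pull opposite ways; the across-period shift dominates (139 vs 116 pm).
K > Mg: relative to Mg, both the across-period and down-group shifts push K's atomic radius up.
For reference (pm): Be 102, Mg 139, K 196, Se 116.
So from smallest to largest: Be < Se < Mg < K.

Be < Se < Mg < K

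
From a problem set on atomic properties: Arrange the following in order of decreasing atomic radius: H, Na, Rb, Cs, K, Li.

H is in period 1, group 1; Li is in period 2, group 1; Na is in period 3, group 1; K is in period 4, group 1; Rb is in period 5, group 1; Cs is in period 6, group 1.
Atomic radius shrinks across a period as nuclear charge pulls the same shell inward, and grows down a group as new shells are added.
All are in group 1, so atomic radius increases down the group.
So from largest to smallest: Cs > Rb > K > Na > Li > H.

Cs > Rb > K > Na > Li > H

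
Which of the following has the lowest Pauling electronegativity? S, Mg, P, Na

Na

Atoms toward the upper right of the periodic table pull bonding electrons most strongly.
All lie in period 3, so electronegativity increases left to right.
The lowest Pauling electronegativity among these belongs to Na.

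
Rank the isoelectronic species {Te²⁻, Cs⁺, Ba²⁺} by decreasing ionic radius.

All of these have 54 electrons, so size is governed by nuclear charge alone: the more protons, the stronger the pull on the same electron cloud, and the smaller the ion.
Nuclear charges: Ba²⁺ (Z=56), Cs⁺ (Z=55), Te²⁻ (Z=52).
Largest to smallest: Te²⁻ > Cs⁺ > Ba²⁺.

Te²⁻, Cs⁺, Ba²⁺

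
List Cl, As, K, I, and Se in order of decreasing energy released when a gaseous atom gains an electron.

Cl is in period 3, group 17; K is in period 4, group 1; As is in period 4, group 15; Se is in period 4, group 16; I is in period 5, group 17.
Electron affinity generally becomes more exothermic across a period toward the halogens and less exothermic down a group.
Neither a single period nor a single group — weigh both effects.
As > K: As lies to the right of K in period 4, so the across-period effect alone puts As higher.
Se > As: both are in period 4; the period trend gives Se the larger value.
I > Se: the two effects oppose for this pair; the across-period effect wins (295 vs 195 kJ/mol).
Cl > I: Cl sits above I in group 17, so the down-group effect alone puts Cl higher.
Tabulated electron affinity (kJ/mol): Cl 349, K 48, As 78, Se 195, I 295.
So from highest to lowest: Cl > I > Se > As > K.

Cl > I > Se > As > K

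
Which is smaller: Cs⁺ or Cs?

Cs⁺

Forming Cs⁺ removes 1 electron from Cs. Fewer electrons for the same nuclear charge means less shielding and a higher Z_eff on the remaining electrons, and for main-group metals the entire outer shell is lost.
A cation is smaller than its parent atom: Cs⁺ < Cs.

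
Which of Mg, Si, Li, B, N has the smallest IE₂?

Mg

After 1 electron has been removed, what remains? Mg⁺ still has 1 valence electron; Si⁺ still has 3 valence electrons; Li⁺ is the bare [He] core; B⁺ still has 2 valence electrons; N⁺ still has 4 valence electrons.
Pulling an electron out of a noble-gas core costs far more than removing a remaining valence electron, so Li sits at the high end of IE_2.
Valence configurations: Mg⁺ [Ne]3s¹, Si⁺ [Ne]3s²3p¹, B⁺ [He]2s², N⁺ [He]2s²2p².
Tabulated IE_2 (kJ/mol): Mg 1451, Si 1577, Li 7298, B 2427, N 2856.
Putting it together, IE_2: Mg < Si < B < N < Li.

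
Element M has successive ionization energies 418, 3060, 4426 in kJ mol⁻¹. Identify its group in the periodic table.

Look for the largest jump between consecutive ionization energies: IE2/IE1 ≈ 7.3, far larger than any earlier ratio.
That jump marks the point where a core electron is being removed. So the atom has 1 valence electron.
A main-group element with 1 valence electron is in group 1.

Group 1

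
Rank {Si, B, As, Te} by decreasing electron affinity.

B is in period 2, group 13; Si is in period 3, group 14; As is in period 4, group 15; Te is in period 5, group 16.
EA tends to increase across a period and decrease down a group, though the pattern is less regular than for IE or radius.
A diagonal step moves right (one effect) and down (the opposite effect) at once.
As > B: the two effects oppose for this pair; the across-period effect wins (78 vs 27 kJ/mol).
Si > As: period and group pull opposite ways; the down-group shift dominates (134 vs 78 kJ/mol).
Te > Si: period and group pull opposite ways; the across-period shift dominates (190 vs 134 kJ/mol).
Tabulated electron affinity (kJ/mol): B 27, Si 134, As 78, Te 190.
So from highest to lowest: Te > Si > As > B.

Te > Si > As > B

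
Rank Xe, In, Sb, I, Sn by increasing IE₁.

In, Sn, Sb, I, Xe

Removing the outermost electron gets harder across a period and easier down a group.
All lie in period 5, so first ionization energy increases left to right.
So from lowest to highest: In < Sn < Sb < I < Xe.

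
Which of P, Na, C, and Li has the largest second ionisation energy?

Li

After 1 electron has been removed, what remains? P⁺ still has 4 valence electrons; Na⁺ is the bare [Ne] core; C⁺ still has 3 valence electrons; Li⁺ is the bare [He] core.
Breaking into a closed-shell core is much more expensive than removing a leftover valence electron — Na and Li have the largest IE_2 here.
Valence configurations: P⁺ [Ne]3s²3p², C⁺ [He]2s²2p¹.
Tabulated IE_2 (kJ/mol): P 1907, Na 4562, C 2353, Li 7298.
Overall IE_2 order: P < C < Na < Li.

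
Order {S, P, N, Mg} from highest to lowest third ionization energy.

The third ionization energy removes an electron from the +2 ion. For each element: S²⁺ still has 4 valence electrons; P²⁺ still has 3 valence electrons; N²⁺ still has 3 valence electrons; Mg²⁺ is the bare [Ne] core.
Core electrons are held far more tightly than valence electrons, so Mg tops the IE_3 order.
Valence configurations: S²⁺ [Ne]3s²3p², P²⁺ [Ne]3s²3p¹, N²⁺ [He]2s²2p¹.
The numbers (kJ/mol): S 3357, P 2914, N 4578, Mg 7733.
Overall IE_3 order: P < S < N < Mg.

Mg > N > S > P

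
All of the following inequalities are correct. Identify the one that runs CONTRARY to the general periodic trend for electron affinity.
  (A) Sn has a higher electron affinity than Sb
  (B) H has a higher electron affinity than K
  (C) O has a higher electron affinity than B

The general trend: electron affinity increases across a period and decreases down a group.
(A) Sn (period 5, group 14) vs Sb (period 5, group 15): the stated order contradicts the simple trend.
(B) H (period 1, group 1) vs K (period 4, group 1): the stated order agrees with the simple trend.
(C) O (period 2, group 16) vs B (period 2, group 13): the stated order agrees with the simple trend.
The exception is (A): adding an electron to Sb's half-filled 5p³ is unfavourable, so Sn has the more exothermic EA.

(A)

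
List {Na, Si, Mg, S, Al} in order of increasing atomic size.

S, Si, Al, Mg, Na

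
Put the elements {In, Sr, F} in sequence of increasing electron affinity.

Sr, In, F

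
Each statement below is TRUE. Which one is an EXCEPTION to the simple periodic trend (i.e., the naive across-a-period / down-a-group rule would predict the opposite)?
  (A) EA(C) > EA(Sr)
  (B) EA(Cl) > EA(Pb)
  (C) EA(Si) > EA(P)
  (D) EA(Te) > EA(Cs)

The general trend: electron affinity increases across a period and decreases down a group.
(A) C (period 2, group 14) vs Sr (period 5, group 2): the stated order agrees with the simple trend.
(B) Cl (period 3, group 17) vs Pb (period 6, group 14): the stated order agrees with the simple trend.
(C) Si (period 3, group 14) vs P (period 3, group 15): the stated order contradicts the simple trend.
(D) Te (period 5, group 16) vs Cs (period 6, group 1): the stated order agrees with the simple trend.
The exception is (C): adding an electron to P's half-filled 3p³ is unfavourable, so Si (3p²) has the more exothermic EA.

(C)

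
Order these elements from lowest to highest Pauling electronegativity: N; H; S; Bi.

Bi < H < S < N

H is in period 1, group 1; N is in period 2, group 15; S is in period 3, group 16; Bi is in period 6, group 15.
EN rises left→right (higher Z_eff, smaller atoms) and falls top→bottom (larger, more shielded atoms).
Neither a single period nor a single group — weigh both effects.
H > Bi: period and group pull opposite ways; the down-group shift dominates (2.20 vs 2.02).
S > H: period and group pull opposite ways; the across-period shift dominates (2.58 vs 2.20).
N > S: period and group pull opposite ways; the down-group shift dominates (3.04 vs 2.58).
Approximate values (Pauling): H 2.20, N 3.04, S 2.58, Bi 2.02.
So from lowest to highest: Bi < H < S < N.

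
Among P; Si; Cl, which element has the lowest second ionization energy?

Consider each +1 ion: P⁺ still has 4 valence electrons; Si⁺ still has 3 valence electrons; Cl⁺ still has 6 valence electrons.
All are still removing valence electrons, so compare the +1 ions as you would atoms: IE_2 generally rises across a period (higher Z_eff) and falls down a group (larger shell), subject to the usual subshell exceptions.
Valence configurations: P⁺ [Ne]3s²3p², Si⁺ [Ne]3s²3p¹, Cl⁺ [Ne]3s²3p⁴.
Tabulated IE_2 (kJ/mol): P 1907, Si 1577, Cl 2298.
Putting it together, IE_2: Si < P < Cl.

Si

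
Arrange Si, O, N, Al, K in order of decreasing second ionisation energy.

O > K > N > Al > Si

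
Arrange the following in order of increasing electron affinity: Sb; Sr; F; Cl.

Sr < Sb < F < Cl

F is in period 2, group 17; Cl is in period 3, group 17; Sr is in period 5, group 2; Sb is in period 5, group 15.
EA tends to increase across a period and decrease down a group, though the pattern is less regular than for IE or radius.
Neither a single period nor a single group — weigh both effects.
Sb > Sr: Sb lies to the right of Sr in period 5, so the across-period effect alone puts Sb higher.
F > Sb: relative to Sb, both the across-period and down-group shifts push F's electron affinity up.
Cl > F: this pair runs against the simple trend — see the exception note.
Note the exception: Cl has a higher electron affinity than F, contrary to the simple trend — F's small 2p subshell makes the incoming electron feel strong e⁻–e⁻ repulsion, so Cl actually releases more energy on gaining an electron.
Tabulated electron affinity (kJ/mol): F 328, Cl 349, Sr 5, Sb 103.
So from lowest to highest: Sr < Sb < F < Cl.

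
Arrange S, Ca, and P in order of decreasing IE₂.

IE_2 is the cost of taking one more electron from the +1 cation: S⁺ still has 5 valence electrons; Ca⁺ still has 1 valence electron; P⁺ still has 4 valence electrons.
All are still removing valence electrons, so compare the +1 ions as you would atoms: IE_2 generally rises across a period (higher Z_eff) and falls down a group (larger shell), subject to the usual subshell exceptions.
Valence configurations: S⁺ [Ne]3s²3p³, Ca⁺ [Ar]4s¹, P⁺ [Ne]3s²3p².
Approximate IE_2 values (kJ/mol): S 2252, Ca 1145, P 1907.
So the second ionization energies run Ca < P < S.

S > P > Ca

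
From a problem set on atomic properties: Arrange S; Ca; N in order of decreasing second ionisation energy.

N, S, Ca

After 1 electron has been removed, what remains? S⁺ still has 5 valence electrons; Ca⁺ still has 1 valence electron; N⁺ still has 4 valence electrons.
All are still removing valence electrons, so compare the +1 ions as you would atoms: IE_2 generally rises across a period (higher Z_eff) and falls down a group (larger shell), subject to the usual subshell exceptions.
Valence configurations: S⁺ [Ne]3s²3p³, Ca⁺ [Ar]4s¹, N⁺ [He]2s²2p².
Tabulated IE_2 (kJ/mol): S 2252, Ca 1145, N 2856.
Putting it together, IE_2: Ca < S < N.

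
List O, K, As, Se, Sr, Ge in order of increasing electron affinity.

O is in period 2, group 16; K is in period 4, group 1; Ge is in period 4, group 14; As is in period 4, group 15; Se is in period 4, group 16; Sr is in period 5, group 2.
EA tends to increase across a period and decrease down a group, though the pattern is less regular than for IE or radius.
These span different periods and groups, so the two trends combine.
K > Sr: the two effects oppose for this pair; the down-group effect wins (48 vs 5 kJ/mol).
As > K: both are in period 4; the period trend gives As the larger value.
Ge > As: this pair runs against the simple trend — see the exception note.
O > Ge: relative to Ge, both the across-period and down-group shifts push O's electron affinity up.
Se > O: this pair runs against the simple trend — see the exception note.
Note the exception: Ge has a higher electron affinity than As, contrary to the simple trend — adding an electron to As's half-filled 4p³ is unfavourable, so Ge (4p²) has the more exothermic EA.
Note the exception: Se has a higher electron affinity than O, contrary to the simple trend — O's compact 2p subshell gives strong electron–electron repulsion on the added electron.
Tabulated electron affinity (kJ/mol): O 141, K 48, Ge 119, As 78, Se 195, Sr 5.
So from lowest to highest: Sr < K < As < Ge < O < Se.

Sr < K < As < Ge < O < Se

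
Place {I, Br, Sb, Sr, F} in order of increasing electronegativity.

Sr < Sb < I < Br < F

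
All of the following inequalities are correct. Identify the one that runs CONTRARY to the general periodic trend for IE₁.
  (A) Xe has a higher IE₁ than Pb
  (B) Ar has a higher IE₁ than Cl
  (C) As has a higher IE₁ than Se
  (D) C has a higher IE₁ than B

(C)

The general trend: IE₁ increases across a period and decreases down a group.
(A) Xe (period 5, group 18) vs Pb (period 6, group 14): the stated order agrees with the simple trend.
(B) Ar (period 3, group 18) vs Cl (period 3, group 17): the stated order agrees with the simple trend.
(C) As (period 4, group 15) vs Se (period 4, group 16): the stated order contradicts the simple trend.
(D) C (period 2, group 14) vs B (period 2, group 13): the stated order agrees with the simple trend.
The exception is (C): Se (4p⁴) ionizes more easily than half-filled As (4p³).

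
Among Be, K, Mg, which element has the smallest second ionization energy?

Mg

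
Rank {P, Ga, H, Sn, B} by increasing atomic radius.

H, B, P, Ga, Sn

H is in period 1, group 1; B is in period 2, group 13; P is in period 3, group 15; Ga is in period 4, group 13; Sn is in period 5, group 14.
Across a period the added protons contract the valence shell; down a group each new principal shell makes the atom larger.
Here both period and group differ, so the two effects have to be weighed against each other.
B > H: the two effects oppose for this pair; the down-group effect wins (85 vs 32 pm).
P > B: the two effects oppose for this pair; the down-group effect wins (111 vs 85 pm).
Ga > P: relative to P, both the across-period and down-group shifts push Ga's atomic radius up.
Sn > Ga: the two effects oppose for this pair; the down-group effect wins (140 vs 124 pm).
Tabulated atomic radius (pm): H 32, B 85, P 111, Ga 124, Sn 140.
So from smallest to largest: H < B < P < Ga < Sn.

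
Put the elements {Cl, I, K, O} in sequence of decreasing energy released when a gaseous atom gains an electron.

O is in period 2, group 16; Cl is in period 3, group 17; K is in period 4, group 1; I is in period 5, group 17.
Adding an electron releases more energy for atoms nearer the top right (short of the noble gases).
These span different periods and groups, so the two trends combine.
O > K: both effects reinforce here, so O is clearly the higher of the two.
I > O: period and group pull opposite ways; the across-period shift dominates (295 vs 141 kJ/mol).
Cl > I: they share group 17; the group trend gives Cl the larger value.
Approximate values (kJ/mol): O 141, Cl 349, K 48, I 295.
So from highest to lowest: Cl > I > O > K.

Cl > I > O > K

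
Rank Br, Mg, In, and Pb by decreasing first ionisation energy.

Br > Mg > Pb > In

Across a period the outer electron is held more tightly (higher IE₁); down a group it sits in a higher shell, more shielded, and comes off more easily.
Neither a single period nor a single group — weigh both effects.
Pb > In: the two effects oppose for this pair; the across-period effect wins (716 vs 558 kJ/mol).
Mg > Pb: period and group pull opposite ways; the down-group shift dominates (738 vs 716 kJ/mol).
Br > Mg: the two effects oppose for this pair; the across-period effect wins (1140 vs 738 kJ/mol).
Tabulated first ionization energy (kJ/mol): Mg 738, Br 1140, In 558, Pb 716.
So from highest to lowest: Br > Mg > Pb > In.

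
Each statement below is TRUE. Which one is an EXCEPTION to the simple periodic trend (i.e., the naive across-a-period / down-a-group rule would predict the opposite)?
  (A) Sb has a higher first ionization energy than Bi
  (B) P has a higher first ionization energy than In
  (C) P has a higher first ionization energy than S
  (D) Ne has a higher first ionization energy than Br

The general trend: first ionization energy increases across a period and decreases down a group.
(A) Sb (period 5, group 15) vs Bi (period 6, group 15): the stated order agrees with the simple trend.
(B) P (period 3, group 15) vs In (period 5, group 13): the stated order agrees with the simple trend.
(C) P (period 3, group 15) vs S (period 3, group 16): the stated order contradicts the simple trend.
(D) Ne (period 2, group 18) vs Br (period 4, group 17): the stated order agrees with the simple trend.
The exception is (C): S (3p⁴) ionizes more easily than half-filled P (3p³) because the paired 3p electron in S is pushed out by e⁻–e⁻ repulsion.

(C)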